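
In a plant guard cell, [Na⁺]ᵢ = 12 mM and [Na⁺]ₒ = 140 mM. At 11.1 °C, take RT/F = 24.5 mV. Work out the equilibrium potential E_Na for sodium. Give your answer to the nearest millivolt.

E = (24.5/z) · ln([Na⁺]_out/[Na⁺]_in) with z = +1.
= (24.5/1) · ln(140/12) = 24.50 · ln(11.67)
= 24.50 · (2.4567) = 60.19 mV

60 mV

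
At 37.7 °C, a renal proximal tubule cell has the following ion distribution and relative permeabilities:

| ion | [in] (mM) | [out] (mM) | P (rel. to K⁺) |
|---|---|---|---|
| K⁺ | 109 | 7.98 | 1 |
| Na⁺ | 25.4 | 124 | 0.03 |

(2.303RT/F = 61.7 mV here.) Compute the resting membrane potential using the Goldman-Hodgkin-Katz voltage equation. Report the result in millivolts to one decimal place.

-60.0 mV

Vm = 61.7 · log₁₀[(Σ P·[cation]ₒ + Σ P·[anion]ᵢ) / (Σ P·[cation]ᵢ + Σ P·[anion]ₒ)]
Numerator = 1×7.98 + 0.03×124 = 11.7
Denominator = 1×109 + 0.03×25.4 = 109.8
Vm = 61.7 · log₁₀(0.10659) = 61.7 × (-0.9723) = -59.99 mV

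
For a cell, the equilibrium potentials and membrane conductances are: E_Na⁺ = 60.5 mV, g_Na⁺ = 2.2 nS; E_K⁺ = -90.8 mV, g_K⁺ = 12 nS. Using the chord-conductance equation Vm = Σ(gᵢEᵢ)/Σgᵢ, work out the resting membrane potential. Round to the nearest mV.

Σ gᵢEᵢ = 2.2·(60.5) + 12·(-90.8) = -956.50
Σ gᵢ = 2.2 + 12 = 14.2
Vm = -956.50 / 14.2 = -67.36 mV

-67 mV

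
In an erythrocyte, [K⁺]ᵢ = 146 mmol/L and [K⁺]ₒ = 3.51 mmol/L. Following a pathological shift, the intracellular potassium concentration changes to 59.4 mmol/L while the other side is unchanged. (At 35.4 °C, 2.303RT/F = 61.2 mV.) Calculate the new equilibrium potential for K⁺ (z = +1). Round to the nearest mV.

-75 mV

After the shift: [K⁺]_out = 3.51, [K⁺]_in = 59.4 mmol/L.
E_new = (61.2/1)·log₁₀(3.51/59.4) = 61.20 · (-1.2285) = -75.18 mV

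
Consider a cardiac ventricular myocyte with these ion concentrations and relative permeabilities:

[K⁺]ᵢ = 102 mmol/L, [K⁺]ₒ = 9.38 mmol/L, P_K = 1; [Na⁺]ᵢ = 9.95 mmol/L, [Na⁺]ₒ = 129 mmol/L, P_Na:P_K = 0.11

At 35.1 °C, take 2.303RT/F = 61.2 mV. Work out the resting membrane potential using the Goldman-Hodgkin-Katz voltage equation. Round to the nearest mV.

-39 mV

Vm = 61.2 · log₁₀[(Σ P·[cation]ₒ + Σ P·[anion]ᵢ) / (Σ P·[cation]ᵢ + Σ P·[anion]ₒ)]
Numerator = 1×9.38 + 0.11×129 = 23.57
Denominator = 1×102 + 0.11×9.95 = 103.1
Vm = 61.2 · log₁₀(0.22863) = 61.2 × (-0.6409) = -39.22 mV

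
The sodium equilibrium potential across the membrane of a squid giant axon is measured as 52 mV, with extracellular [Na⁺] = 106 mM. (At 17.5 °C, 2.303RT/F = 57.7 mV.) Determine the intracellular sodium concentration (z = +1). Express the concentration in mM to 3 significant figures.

Nernst: E = (57.7/1) · log₁₀([out]/[in]), so log₁₀([out]/[in]) = 52.0 × 1 / 57.7 = 0.9012.
[out]/[in] = 10^(0.9012) = 7.966.
[in] = 106 / 7.966 = 13.31 mM.

13.3 mM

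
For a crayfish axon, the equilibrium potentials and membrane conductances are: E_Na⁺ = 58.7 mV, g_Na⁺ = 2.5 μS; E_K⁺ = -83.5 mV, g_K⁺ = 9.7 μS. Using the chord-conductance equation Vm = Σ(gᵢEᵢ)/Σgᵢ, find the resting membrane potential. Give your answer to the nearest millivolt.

Σ gᵢEᵢ = 2.5·(58.7) + 9.7·(-83.5) = -663.20
Σ gᵢ = 2.5 + 9.7 = 12.2
Vm = -663.20 / 12.2 = -54.36 mV

-54 mV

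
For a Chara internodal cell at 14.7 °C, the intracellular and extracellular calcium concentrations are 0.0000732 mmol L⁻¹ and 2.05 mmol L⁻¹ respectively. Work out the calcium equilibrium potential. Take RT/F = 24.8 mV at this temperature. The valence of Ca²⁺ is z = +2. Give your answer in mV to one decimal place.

E = (24.8/z) · ln([Ca²⁺]_out/[Ca²⁺]_in) with z = +2.
= (24.8/2) · ln(2.05/0.0000732) = 12.40 · ln(2.801e+04)
= 12.40 · (10.2402) = 126.98 mV

127.0 mV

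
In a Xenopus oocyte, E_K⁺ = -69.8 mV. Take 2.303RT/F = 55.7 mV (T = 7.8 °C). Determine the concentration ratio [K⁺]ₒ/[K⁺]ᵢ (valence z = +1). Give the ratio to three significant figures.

log₁₀([out]/[in]) = E·z/(55.7) = -69.8 × 1 / 55.7 = -1.2531
[out]/[in] = 10^(-1.2531) = 0.05583

0.0558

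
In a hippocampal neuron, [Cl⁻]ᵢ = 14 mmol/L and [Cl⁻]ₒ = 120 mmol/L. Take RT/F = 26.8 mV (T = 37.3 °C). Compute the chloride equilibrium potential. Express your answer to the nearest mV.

E = (26.8/z) · ln([Cl⁻]_out/[Cl⁻]_in) with z = -1.
For an anion, dividing by z = -1 reverses the sign.
= (26.8/-1) · ln(120/14) = -26.80 · ln(8.571)
= -26.80 · (2.1484) = -57.58 mV

-58 mV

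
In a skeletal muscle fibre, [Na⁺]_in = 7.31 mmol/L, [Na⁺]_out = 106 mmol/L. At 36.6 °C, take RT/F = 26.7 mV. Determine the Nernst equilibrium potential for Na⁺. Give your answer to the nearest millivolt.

E = (26.7/z) · ln([Na⁺]_out/[Na⁺]_in) with z = +1.
= (26.7/1) · ln(106/7.31) = 26.70 · ln(14.5)
= 26.70 · (2.6742) = 71.40 mV

71 mV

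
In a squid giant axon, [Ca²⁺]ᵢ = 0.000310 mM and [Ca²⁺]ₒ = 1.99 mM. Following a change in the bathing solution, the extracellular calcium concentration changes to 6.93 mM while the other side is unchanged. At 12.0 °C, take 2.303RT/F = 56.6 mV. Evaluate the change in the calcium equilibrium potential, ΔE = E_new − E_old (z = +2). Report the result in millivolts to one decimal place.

E_old = (56.6/2)·log₁₀(1.99/0.000310) = 107.75 mV
E_new = (56.6/2)·log₁₀(6.93/0.000310) = 123.09 mV
ΔE = 123.09 − (107.75) = 15.34 mV

15.3 mV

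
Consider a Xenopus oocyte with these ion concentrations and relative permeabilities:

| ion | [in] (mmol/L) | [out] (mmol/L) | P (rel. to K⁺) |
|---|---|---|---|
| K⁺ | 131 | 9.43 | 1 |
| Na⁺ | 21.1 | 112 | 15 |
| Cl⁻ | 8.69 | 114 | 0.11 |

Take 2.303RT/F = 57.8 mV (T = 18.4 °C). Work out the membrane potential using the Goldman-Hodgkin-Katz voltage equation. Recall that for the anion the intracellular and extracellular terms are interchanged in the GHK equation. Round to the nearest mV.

33 mV

Vm = 57.8 · log₁₀[(Σ P·[cation]ₒ + Σ P·[anion]ᵢ) / (Σ P·[cation]ᵢ + Σ P·[anion]ₒ)]
Numerator = 1×9.43 + 15×112 + 0.11×8.69 = 1690
Denominator = 1×131 + 15×21.1 + 0.11×114 = 460
Vm = 57.8 · log₁₀(3.6744) = 57.8 × (0.5652) = 32.67 mV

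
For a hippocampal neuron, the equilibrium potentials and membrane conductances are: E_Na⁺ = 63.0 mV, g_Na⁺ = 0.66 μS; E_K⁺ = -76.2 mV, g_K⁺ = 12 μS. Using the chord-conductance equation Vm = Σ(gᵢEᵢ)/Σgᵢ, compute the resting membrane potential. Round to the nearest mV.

Σ gᵢEᵢ = 0.66·(63.0) + 12·(-76.2) = -872.82
Σ gᵢ = 0.66 + 12 = 12.66
Vm = -872.82 / 12.66 = -68.94 mV

-69 mV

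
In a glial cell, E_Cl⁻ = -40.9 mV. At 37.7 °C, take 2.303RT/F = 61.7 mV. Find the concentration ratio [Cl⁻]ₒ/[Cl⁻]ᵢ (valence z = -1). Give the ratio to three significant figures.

4.60

log₁₀([out]/[in]) = E·z/(61.7) = -40.9 × -1 / 61.7 = 0.6629
[out]/[in] = 10^(0.6629) = 4.601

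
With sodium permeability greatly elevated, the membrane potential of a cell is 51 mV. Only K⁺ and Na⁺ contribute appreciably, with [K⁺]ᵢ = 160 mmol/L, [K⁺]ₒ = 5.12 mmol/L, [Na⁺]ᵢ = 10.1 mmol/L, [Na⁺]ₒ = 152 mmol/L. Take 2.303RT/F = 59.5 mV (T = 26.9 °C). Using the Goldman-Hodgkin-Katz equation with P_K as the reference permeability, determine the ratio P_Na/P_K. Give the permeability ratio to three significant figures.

14.5

Let α = P_Na/P_K. GHK: Vm = 59.5·log₁₀[(Kₒ + α·Naₒ)/(Kᵢ + α·Naᵢ)].
10^(Vm/59.5) = 10^(51.0/59.5) = 7.1969
So 7.1969·(Kᵢ + α·Naᵢ) = Kₒ + α·Naₒ → α = (7.1969·160.0 − 5.12) / (152.0 − 7.1969·10.1)
α = (1151 − 5.12) / (152.0 − 72.69) = 1146/79.31 = 14.45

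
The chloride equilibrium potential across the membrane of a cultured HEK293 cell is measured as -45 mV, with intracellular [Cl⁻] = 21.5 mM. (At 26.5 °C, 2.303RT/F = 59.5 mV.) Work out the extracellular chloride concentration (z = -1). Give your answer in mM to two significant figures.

Nernst: E = (59.5/-1) · log₁₀([out]/[in]), so log₁₀([out]/[in]) = -45.0 × -1 / 59.5 = 0.7563.
[out]/[in] = 10^(0.7563) = 5.706.
[out] = 5.706 × 21.5 = 122.7 mM.

120 mM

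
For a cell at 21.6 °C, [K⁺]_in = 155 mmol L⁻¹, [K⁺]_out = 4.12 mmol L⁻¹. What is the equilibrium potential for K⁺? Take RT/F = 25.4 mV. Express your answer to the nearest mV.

E = (25.4/z) · ln([K⁺]_out/[K⁺]_in) with z = +1.
= (25.4/1) · ln(4.12/155) = 25.40 · ln(0.02658)
= 25.40 · (-3.6276) = -92.14 mV

-92 mV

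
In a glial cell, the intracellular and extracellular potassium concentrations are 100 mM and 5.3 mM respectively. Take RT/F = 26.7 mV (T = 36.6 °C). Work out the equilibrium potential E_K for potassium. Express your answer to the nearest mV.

-78 mV

E = (26.7/z) · ln([K⁺]_out/[K⁺]_in) with z = +1.
= (26.7/1) · ln(5.3/100) = 26.70 · ln(0.053)
= 26.70 · (-2.9375) = -78.43 mV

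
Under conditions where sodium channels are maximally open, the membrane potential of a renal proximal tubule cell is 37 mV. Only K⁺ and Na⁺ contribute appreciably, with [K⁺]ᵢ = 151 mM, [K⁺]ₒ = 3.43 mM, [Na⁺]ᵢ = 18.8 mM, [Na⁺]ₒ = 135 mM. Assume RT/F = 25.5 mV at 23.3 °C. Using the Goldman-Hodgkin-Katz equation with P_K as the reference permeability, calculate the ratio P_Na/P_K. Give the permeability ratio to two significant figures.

Let α = P_Na/P_K. GHK: Vm = 25.5·ln[(Kₒ + α·Naₒ)/(Kᵢ + α·Naᵢ)].
e^(Vm/25.5) = e^(37.0/25.5) = 4.2673
So 4.2673·(Kᵢ + α·Naᵢ) = Kₒ + α·Naₒ → α = (4.2673·151.0 − 3.43) / (135.0 − 4.2673·18.8)
α = (644.4 − 3.43) / (135.0 − 80.23) = 640.9/54.77 = 11.7

12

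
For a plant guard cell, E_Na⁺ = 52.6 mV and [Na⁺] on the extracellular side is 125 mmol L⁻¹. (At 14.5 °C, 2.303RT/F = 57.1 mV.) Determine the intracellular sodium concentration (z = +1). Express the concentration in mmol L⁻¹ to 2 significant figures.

15 mmol L⁻¹

Nernst: E = (57.1/1) · log₁₀([out]/[in]), so log₁₀([out]/[in]) = 52.6 × 1 / 57.1 = 0.9212.
[out]/[in] = 10^(0.9212) = 8.34.
[in] = 125 / 8.34 = 14.99 mmol L⁻¹.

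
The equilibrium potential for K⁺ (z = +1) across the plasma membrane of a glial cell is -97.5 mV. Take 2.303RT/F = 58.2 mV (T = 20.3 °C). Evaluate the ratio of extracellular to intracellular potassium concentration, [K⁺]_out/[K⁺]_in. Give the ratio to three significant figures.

log₁₀([out]/[in]) = E·z/(58.2) = -97.5 × 1 / 58.2 = -1.6753
[out]/[in] = 10^(-1.6753) = 0.02112

0.0211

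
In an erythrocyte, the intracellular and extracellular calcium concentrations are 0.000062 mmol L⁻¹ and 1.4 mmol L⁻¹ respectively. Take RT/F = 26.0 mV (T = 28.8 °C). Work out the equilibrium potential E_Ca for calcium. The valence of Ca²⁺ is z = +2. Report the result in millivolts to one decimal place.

E = (26.0/z) · ln([Ca²⁺]_out/[Ca²⁺]_in) with z = +2.
= (26.0/2) · ln(1.4/0.000062) = 13.00 · ln(2.258e+04)
= 13.00 · (10.0248) = 130.32 mV

130.3 mV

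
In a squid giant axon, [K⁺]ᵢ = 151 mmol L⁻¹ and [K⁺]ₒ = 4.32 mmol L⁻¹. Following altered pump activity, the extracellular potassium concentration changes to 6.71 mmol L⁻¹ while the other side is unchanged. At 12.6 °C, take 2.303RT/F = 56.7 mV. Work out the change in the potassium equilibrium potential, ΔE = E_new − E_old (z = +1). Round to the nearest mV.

11 mV

E_old = (56.7/1)·log₁₀(4.32/151) = -87.52 mV
E_new = (56.7/1)·log₁₀(6.71/151) = -76.67 mV
ΔE = -76.67 − (-87.52) = 10.84 mV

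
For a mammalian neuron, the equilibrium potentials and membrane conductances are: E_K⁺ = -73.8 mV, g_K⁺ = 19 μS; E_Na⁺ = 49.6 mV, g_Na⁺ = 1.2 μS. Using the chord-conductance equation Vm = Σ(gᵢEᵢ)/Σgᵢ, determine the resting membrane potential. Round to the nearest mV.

-66 mV

Σ gᵢEᵢ = 19·(-73.8) + 1.2·(49.6) = -1342.68
Σ gᵢ = 19 + 1.2 = 20.2
Vm = -1342.68 / 20.2 = -66.47 mV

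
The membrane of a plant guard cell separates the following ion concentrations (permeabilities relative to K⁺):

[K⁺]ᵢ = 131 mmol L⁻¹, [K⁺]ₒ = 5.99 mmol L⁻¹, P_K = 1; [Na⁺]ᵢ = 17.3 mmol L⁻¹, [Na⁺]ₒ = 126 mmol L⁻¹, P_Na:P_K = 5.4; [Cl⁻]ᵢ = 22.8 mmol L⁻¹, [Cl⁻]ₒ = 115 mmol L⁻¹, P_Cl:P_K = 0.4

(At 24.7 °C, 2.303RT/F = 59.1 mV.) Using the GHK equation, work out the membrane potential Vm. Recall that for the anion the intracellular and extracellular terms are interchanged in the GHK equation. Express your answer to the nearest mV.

24 mV

Vm = 59.1 · log₁₀[(Σ P·[cation]ₒ + Σ P·[anion]ᵢ) / (Σ P·[cation]ᵢ + Σ P·[anion]ₒ)]
Numerator = 1×5.99 + 5.4×126 + 0.4×22.8 = 695.5
Denominator = 1×131 + 5.4×17.3 + 0.4×115 = 270.4
Vm = 59.1 · log₁₀(2.572) = 59.1 × (0.4103) = 24.25 mV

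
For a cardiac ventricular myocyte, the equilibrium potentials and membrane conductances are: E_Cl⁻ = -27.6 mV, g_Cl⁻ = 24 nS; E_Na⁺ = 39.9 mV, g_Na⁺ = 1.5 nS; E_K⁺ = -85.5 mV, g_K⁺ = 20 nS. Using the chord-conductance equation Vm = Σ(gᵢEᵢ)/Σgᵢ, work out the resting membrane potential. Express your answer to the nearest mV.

-51 mV

Σ gᵢEᵢ = 24·(-27.6) + 1.5·(39.9) + 20·(-85.5) = -2312.55
Σ gᵢ = 24 + 1.5 + 20 = 45.5
Vm = -2312.55 / 45.5 = -50.83 mV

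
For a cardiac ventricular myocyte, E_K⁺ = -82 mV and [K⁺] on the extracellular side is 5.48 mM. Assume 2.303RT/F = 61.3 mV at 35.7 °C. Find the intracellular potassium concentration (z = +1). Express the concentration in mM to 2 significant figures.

Nernst: E = (61.3/1) · log₁₀([out]/[in]), so log₁₀([out]/[in]) = -82.0 × 1 / 61.3 = -1.3377.
[out]/[in] = 10^(-1.3377) = 0.04595.
[in] = 5.48 / 0.04595 = 119.3 mM.

120 mM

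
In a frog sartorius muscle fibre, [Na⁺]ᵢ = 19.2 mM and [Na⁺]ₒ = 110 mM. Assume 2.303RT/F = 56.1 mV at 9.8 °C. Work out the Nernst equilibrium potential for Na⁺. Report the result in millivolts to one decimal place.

E = (56.1/z) · log₁₀([Na⁺]_out/[Na⁺]_in) with z = +1.
= (56.1/1) · log₁₀(110/19.2) = 56.10 · log₁₀(5.729)
= 56.10 · (0.7581) = 42.53 mV

42.5 mV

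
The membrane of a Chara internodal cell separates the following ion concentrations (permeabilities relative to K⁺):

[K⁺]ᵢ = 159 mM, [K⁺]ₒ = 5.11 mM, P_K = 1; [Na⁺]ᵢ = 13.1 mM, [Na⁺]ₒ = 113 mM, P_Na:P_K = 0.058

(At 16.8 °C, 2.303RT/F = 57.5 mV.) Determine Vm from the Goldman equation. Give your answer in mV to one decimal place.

-65.4 mV

Vm = 57.5 · log₁₀[(Σ P·[cation]ₒ + Σ P·[anion]ᵢ) / (Σ P·[cation]ᵢ + Σ P·[anion]ₒ)]
Numerator = 1×5.11 + 0.058×113 = 11.66
Denominator = 1×159 + 0.058×13.1 = 159.8
Vm = 57.5 · log₁₀(0.07301) = 57.5 × (-1.1366) = -65.36 mV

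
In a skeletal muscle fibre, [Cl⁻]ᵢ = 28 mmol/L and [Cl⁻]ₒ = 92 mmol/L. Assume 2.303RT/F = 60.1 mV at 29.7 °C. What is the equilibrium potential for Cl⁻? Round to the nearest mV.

-31 mV

E = (60.1/z) · log₁₀([Cl⁻]_out/[Cl⁻]_in) with z = -1.
For an anion, dividing by z = -1 reverses the sign.
= (60.1/-1) · log₁₀(92/28) = -60.10 · log₁₀(3.286)
= -60.10 · (0.5166) = -31.05 mV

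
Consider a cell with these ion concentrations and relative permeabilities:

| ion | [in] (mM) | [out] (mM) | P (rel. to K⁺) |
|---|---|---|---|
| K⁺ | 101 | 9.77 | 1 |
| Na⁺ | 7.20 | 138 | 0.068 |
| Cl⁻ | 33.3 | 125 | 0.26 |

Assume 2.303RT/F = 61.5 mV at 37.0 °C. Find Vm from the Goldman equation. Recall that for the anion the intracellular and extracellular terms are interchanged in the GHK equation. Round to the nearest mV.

Vm = 61.5 · log₁₀[(Σ P·[cation]ₒ + Σ P·[anion]ᵢ) / (Σ P·[cation]ᵢ + Σ P·[anion]ₒ)]
Numerator = 1×9.77 + 0.068×138 + 0.26×33.3 = 27.81
Denominator = 1×101 + 0.068×7.20 + 0.26×125 = 134
Vm = 61.5 · log₁₀(0.20757) = 61.5 × (-0.6828) = -41.99 mV

-42 mV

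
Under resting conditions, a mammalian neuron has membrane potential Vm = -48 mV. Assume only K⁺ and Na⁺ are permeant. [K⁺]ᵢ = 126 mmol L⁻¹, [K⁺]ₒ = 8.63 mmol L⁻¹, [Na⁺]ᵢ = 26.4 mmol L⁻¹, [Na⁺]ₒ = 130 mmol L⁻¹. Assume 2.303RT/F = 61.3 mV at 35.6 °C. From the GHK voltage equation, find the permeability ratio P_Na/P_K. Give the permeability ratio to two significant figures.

Let α = P_Na/P_K. GHK: Vm = 61.3·log₁₀[(Kₒ + α·Naₒ)/(Kᵢ + α·Naᵢ)].
10^(Vm/61.3) = 10^(-48.0/61.3) = 0.1648
So 0.1648·(Kᵢ + α·Naᵢ) = Kₒ + α·Naₒ → α = (0.1648·126.0 − 8.63) / (130.0 − 0.1648·26.4)
α = (20.77 − 8.63) / (130.0 − 4.351) = 12.14/125.6 = 0.09658

0.097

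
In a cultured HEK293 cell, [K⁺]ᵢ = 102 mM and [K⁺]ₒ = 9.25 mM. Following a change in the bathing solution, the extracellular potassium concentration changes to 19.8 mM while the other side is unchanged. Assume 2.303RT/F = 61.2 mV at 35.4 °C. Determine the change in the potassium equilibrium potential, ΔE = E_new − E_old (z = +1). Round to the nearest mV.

E_old = (61.2/1)·log₁₀(9.25/102) = -63.80 mV
E_new = (61.2/1)·log₁₀(19.8/102) = -43.57 mV
ΔE = -43.57 − (-63.80) = 20.23 mV

20 mV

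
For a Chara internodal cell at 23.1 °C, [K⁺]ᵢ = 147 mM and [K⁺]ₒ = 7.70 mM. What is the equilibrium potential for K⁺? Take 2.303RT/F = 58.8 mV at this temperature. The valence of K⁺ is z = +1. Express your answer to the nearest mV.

-75 mV

E = (58.8/z) · log₁₀([K⁺]_out/[K⁺]_in) with z = +1.
= (58.8/1) · log₁₀(7.70/147) = 58.80 · log₁₀(0.05238)
= 58.80 · (-1.2808) = -75.31 mV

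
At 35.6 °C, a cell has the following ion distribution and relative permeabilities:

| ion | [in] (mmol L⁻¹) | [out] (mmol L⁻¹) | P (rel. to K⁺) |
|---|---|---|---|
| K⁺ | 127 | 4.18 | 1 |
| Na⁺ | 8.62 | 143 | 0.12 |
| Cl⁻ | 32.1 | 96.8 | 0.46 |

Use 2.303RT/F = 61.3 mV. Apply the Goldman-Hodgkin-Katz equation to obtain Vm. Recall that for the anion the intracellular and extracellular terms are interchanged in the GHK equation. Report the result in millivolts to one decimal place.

Vm = 61.3 · log₁₀[(Σ P·[cation]ₒ + Σ P·[anion]ᵢ) / (Σ P·[cation]ᵢ + Σ P·[anion]ₒ)]
Numerator = 1×4.18 + 0.12×143 + 0.46×32.1 = 36.11
Denominator = 1×127 + 0.12×8.62 + 0.46×96.8 = 172.6
Vm = 61.3 · log₁₀(0.20923) = 61.3 × (-0.6794) = -41.65 mV

-41.6 mV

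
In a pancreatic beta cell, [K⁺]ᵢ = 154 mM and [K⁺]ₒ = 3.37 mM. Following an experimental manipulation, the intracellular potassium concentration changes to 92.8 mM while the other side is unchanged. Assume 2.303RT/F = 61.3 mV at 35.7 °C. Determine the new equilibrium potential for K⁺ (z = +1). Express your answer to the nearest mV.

-88 mV

After the shift: [K⁺]_out = 3.37, [K⁺]_in = 92.8 mM.
E_new = (61.3/1)·log₁₀(3.37/92.8) = 61.30 · (-1.4399) = -88.27 mV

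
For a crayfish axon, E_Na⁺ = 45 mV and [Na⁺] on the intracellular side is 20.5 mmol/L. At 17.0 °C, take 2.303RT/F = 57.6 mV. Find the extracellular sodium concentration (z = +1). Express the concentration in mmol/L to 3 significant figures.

124 mmol/L

Nernst: E = (57.6/1) · log₁₀([out]/[in]), so log₁₀([out]/[in]) = 45.0 × 1 / 57.6 = 0.7812.
[out]/[in] = 10^(0.7812) = 6.043.
[out] = 6.043 × 20.5 = 123.9 mmol/L.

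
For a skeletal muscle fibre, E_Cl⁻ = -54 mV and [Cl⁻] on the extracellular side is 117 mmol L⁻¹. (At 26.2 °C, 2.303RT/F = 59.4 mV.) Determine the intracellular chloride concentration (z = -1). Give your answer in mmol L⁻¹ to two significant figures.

14 mmol L⁻¹

Nernst: E = (59.4/-1) · log₁₀([out]/[in]), so log₁₀([out]/[in]) = -54.0 × -1 / 59.4 = 0.9091.
[out]/[in] = 10^(0.9091) = 8.111.
[in] = 117 / 8.111 = 14.42 mmol L⁻¹.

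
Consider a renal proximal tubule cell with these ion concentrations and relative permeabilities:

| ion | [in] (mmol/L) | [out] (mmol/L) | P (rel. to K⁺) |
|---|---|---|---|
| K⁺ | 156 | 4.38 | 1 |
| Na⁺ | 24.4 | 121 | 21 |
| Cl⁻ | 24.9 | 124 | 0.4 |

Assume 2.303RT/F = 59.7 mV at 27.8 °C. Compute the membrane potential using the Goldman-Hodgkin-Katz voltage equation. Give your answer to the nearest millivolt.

33 mV

Vm = 59.7 · log₁₀[(Σ P·[cation]ₒ + Σ P·[anion]ᵢ) / (Σ P·[cation]ᵢ + Σ P·[anion]ₒ)]
Numerator = 1×4.38 + 21×121 + 0.4×24.9 = 2555
Denominator = 1×156 + 21×24.4 + 0.4×124 = 718
Vm = 59.7 · log₁₀(3.559) = 59.7 × (0.5513) = 32.91 mV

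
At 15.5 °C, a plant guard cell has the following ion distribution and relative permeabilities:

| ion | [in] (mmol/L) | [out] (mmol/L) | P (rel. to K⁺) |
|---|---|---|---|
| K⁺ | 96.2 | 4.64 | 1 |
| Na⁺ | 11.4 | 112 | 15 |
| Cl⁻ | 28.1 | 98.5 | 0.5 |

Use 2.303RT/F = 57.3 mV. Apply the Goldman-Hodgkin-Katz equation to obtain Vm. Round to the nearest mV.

42 mV

Vm = 57.3 · log₁₀[(Σ P·[cation]ₒ + Σ P·[anion]ᵢ) / (Σ P·[cation]ᵢ + Σ P·[anion]ₒ)]
Numerator = 1×4.64 + 15×112 + 0.5×28.1 = 1699
Denominator = 1×96.2 + 15×11.4 + 0.5×98.5 = 316.4
Vm = 57.3 · log₁₀(5.368) = 57.3 × (0.7298) = 41.82 mV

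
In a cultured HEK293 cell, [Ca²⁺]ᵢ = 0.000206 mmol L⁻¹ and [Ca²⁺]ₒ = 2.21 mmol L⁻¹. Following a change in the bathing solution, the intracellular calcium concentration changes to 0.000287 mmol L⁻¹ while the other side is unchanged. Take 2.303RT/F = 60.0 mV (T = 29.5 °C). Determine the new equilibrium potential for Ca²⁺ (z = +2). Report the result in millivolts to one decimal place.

116.6 mV

After the shift: [Ca²⁺]_out = 2.21, [Ca²⁺]_in = 0.000287 mmol L⁻¹.
E_new = (60.0/2)·log₁₀(2.21/0.000287) = 30.00 · (3.8865) = 116.60 mV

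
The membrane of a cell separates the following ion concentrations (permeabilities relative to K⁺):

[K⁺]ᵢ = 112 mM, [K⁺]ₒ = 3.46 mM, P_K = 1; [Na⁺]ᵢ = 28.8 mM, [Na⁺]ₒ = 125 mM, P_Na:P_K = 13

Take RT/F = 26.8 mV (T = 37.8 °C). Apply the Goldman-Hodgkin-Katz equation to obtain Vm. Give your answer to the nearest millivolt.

Vm = 26.8 · ln[(Σ P·[cation]ₒ + Σ P·[anion]ᵢ) / (Σ P·[cation]ᵢ + Σ P·[anion]ₒ)]
Numerator = 1×3.46 + 13×125 = 1628
Denominator = 1×112 + 13×28.8 = 486.4
Vm = 26.8 · ln(3.348) = 26.8 × (1.2084) = 32.38 mV

32 mV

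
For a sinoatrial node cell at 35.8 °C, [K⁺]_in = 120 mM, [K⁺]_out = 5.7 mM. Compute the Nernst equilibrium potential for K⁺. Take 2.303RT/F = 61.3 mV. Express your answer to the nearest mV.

-81 mV

E = (61.3/z) · log₁₀([K⁺]_out/[K⁺]_in) with z = +1.
= (61.3/1) · log₁₀(5.7/120) = 61.30 · log₁₀(0.0475)
= 61.30 · (-1.3233) = -81.12 mV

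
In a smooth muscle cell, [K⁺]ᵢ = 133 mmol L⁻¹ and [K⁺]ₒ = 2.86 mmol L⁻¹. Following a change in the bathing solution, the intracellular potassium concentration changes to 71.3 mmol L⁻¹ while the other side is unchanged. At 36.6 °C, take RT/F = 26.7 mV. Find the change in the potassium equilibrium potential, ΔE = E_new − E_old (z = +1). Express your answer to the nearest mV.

E_old = (26.7/1)·ln(2.86/133) = -102.52 mV
E_new = (26.7/1)·ln(2.86/71.3) = -85.87 mV
ΔE = -85.87 − (-102.52) = 16.65 mV

17 mV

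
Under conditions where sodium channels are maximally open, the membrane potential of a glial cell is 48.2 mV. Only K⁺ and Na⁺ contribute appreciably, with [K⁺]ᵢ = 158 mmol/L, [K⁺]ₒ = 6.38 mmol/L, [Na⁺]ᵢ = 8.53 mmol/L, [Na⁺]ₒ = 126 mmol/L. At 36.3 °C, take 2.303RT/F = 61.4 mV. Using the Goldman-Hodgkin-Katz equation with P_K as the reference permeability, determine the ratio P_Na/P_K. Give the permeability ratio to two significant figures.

13

Let α = P_Na/P_K. GHK: Vm = 61.4·log₁₀[(Kₒ + α·Naₒ)/(Kᵢ + α·Naᵢ)].
10^(Vm/61.4) = 10^(48.2/61.4) = 6.0956
So 6.0956·(Kᵢ + α·Naᵢ) = Kₒ + α·Naₒ → α = (6.0956·158.0 − 6.38) / (126.0 − 6.0956·8.53)
α = (963.1 − 6.38) / (126.0 − 52) = 956.7/74 = 12.93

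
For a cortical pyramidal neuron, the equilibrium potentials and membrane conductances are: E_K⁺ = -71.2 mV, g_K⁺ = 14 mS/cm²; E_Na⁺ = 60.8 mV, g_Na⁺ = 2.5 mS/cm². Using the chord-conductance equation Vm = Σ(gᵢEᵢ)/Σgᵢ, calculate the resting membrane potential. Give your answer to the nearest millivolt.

-51 mV

Σ gᵢEᵢ = 14·(-71.2) + 2.5·(60.8) = -844.80
Σ gᵢ = 14 + 2.5 = 16.5
Vm = -844.80 / 16.5 = -51.20 mV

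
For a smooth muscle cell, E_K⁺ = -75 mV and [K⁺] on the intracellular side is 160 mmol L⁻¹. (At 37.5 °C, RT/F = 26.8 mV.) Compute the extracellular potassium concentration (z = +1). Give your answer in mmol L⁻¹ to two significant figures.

9.7 mmol L⁻¹

Nernst: E = (26.8/1) · ln([out]/[in]), so ln([out]/[in]) = -75.0 × 1 / 26.8 = -2.7985.
[out]/[in] = e^(-2.7985) = 0.0609.
[out] = 0.0609 × 160 = 9.744 mmol L⁻¹.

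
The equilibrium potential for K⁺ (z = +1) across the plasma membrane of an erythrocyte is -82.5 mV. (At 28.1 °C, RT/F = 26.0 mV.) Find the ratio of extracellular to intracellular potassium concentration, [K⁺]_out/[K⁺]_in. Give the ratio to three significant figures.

ln([out]/[in]) = E·z/(26.0) = -82.5 × 1 / 26.0 = -3.1731
[out]/[in] = e^(-3.1731) = 0.04187

0.0419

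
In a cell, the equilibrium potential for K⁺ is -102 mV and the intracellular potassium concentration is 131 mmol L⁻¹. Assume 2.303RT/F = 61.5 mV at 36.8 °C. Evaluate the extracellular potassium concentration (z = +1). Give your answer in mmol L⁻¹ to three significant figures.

2.88 mmol L⁻¹

Nernst: E = (61.5/1) · log₁₀([out]/[in]), so log₁₀([out]/[in]) = -102.0 × 1 / 61.5 = -1.6585.
[out]/[in] = 10^(-1.6585) = 0.02195.
[out] = 0.02195 × 131 = 2.876 mmol L⁻¹.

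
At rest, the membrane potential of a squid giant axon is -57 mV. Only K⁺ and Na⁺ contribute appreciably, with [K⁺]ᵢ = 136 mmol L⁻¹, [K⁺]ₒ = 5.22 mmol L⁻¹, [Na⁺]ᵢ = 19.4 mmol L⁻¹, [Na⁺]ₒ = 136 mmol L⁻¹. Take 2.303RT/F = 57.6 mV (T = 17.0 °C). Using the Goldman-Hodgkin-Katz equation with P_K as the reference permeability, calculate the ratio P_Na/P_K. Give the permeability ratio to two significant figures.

Let α = P_Na/P_K. GHK: Vm = 57.6·log₁₀[(Kₒ + α·Naₒ)/(Kᵢ + α·Naᵢ)].
10^(Vm/57.6) = 10^(-57.0/57.6) = 0.10243
So 0.10243·(Kᵢ + α·Naᵢ) = Kₒ + α·Naₒ → α = (0.10243·136.0 − 5.22) / (136.0 − 0.10243·19.4)
α = (13.93 − 5.22) / (136.0 − 1.987) = 8.71/134 = 0.06499

0.065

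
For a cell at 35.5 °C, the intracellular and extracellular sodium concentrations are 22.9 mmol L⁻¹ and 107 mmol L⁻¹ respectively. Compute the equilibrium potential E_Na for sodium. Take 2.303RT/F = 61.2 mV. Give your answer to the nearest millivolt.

E = (61.2/z) · log₁₀([Na⁺]_out/[Na⁺]_in) with z = +1.
= (61.2/1) · log₁₀(107/22.9) = 61.20 · log₁₀(4.672)
= 61.20 · (0.6695) = 40.98 mV

41 mV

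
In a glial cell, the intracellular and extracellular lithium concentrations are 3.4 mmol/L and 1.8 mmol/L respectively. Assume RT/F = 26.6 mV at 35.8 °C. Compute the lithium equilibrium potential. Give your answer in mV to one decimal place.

-16.9 mV

E = (26.6/z) · ln([Li⁺]_out/[Li⁺]_in) with z = +1.
= (26.6/1) · ln(1.8/3.4) = 26.60 · ln(0.5294)
= 26.60 · (-0.6360) = -16.92 mV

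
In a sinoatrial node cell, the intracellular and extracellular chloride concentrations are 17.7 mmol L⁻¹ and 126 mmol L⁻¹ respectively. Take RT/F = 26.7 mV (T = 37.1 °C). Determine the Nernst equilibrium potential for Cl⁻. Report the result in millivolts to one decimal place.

-52.4 mV

E = (26.7/z) · ln([Cl⁻]_out/[Cl⁻]_in) with z = -1.
For an anion, dividing by z = -1 reverses the sign.
= (26.7/-1) · ln(126/17.7) = -26.70 · ln(7.119)
= -26.70 · (1.9627) = -52.40 mV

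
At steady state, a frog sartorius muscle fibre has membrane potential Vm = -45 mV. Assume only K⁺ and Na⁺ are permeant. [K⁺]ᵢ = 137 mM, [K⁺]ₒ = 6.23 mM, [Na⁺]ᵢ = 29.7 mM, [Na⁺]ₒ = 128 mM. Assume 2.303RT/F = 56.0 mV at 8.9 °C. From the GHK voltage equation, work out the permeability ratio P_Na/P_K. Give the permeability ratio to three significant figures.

0.124

Let α = P_Na/P_K. GHK: Vm = 56.0·log₁₀[(Kₒ + α·Naₒ)/(Kᵢ + α·Naᵢ)].
10^(Vm/56.0) = 10^(-45.0/56.0) = 0.15719
So 0.15719·(Kᵢ + α·Naᵢ) = Kₒ + α·Naₒ → α = (0.15719·137.0 − 6.23) / (128.0 − 0.15719·29.7)
α = (21.54 − 6.23) / (128.0 − 4.669) = 15.31/123.3 = 0.1241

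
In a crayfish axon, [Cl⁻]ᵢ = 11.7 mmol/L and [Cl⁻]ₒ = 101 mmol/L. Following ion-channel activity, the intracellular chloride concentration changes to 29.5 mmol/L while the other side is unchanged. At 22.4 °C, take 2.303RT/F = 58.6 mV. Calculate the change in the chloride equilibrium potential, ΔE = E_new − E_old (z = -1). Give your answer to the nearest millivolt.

E_old = (58.6/-1)·log₁₀(101/11.7) = -54.86 mV
E_new = (58.6/-1)·log₁₀(101/29.5) = -31.32 mV
ΔE = -31.32 − (-54.86) = 23.54 mV

24 mV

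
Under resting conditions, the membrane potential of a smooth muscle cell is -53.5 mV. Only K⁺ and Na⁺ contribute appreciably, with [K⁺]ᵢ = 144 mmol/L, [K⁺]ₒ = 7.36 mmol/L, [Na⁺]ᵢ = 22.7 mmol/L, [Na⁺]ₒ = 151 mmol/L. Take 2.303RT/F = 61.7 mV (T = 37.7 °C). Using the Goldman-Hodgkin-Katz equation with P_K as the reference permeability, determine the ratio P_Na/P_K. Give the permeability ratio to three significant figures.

0.0824

Let α = P_Na/P_K. GHK: Vm = 61.7·log₁₀[(Kₒ + α·Naₒ)/(Kᵢ + α·Naᵢ)].
10^(Vm/61.7) = 10^(-53.5/61.7) = 0.1358
So 0.1358·(Kᵢ + α·Naᵢ) = Kₒ + α·Naₒ → α = (0.1358·144.0 − 7.36) / (151.0 − 0.1358·22.7)
α = (19.56 − 7.36) / (151.0 − 3.083) = 12.2/147.9 = 0.08245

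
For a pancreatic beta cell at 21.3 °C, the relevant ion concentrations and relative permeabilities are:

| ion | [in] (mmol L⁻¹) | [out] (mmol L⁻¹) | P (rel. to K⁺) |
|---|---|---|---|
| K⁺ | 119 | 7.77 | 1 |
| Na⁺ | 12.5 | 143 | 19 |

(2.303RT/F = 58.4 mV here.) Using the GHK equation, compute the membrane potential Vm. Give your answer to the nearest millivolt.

Vm = 58.4 · log₁₀[(Σ P·[cation]ₒ + Σ P·[anion]ᵢ) / (Σ P·[cation]ᵢ + Σ P·[anion]ₒ)]
Numerator = 1×7.77 + 19×143 = 2725
Denominator = 1×119 + 19×12.5 = 356.5
Vm = 58.4 · log₁₀(7.6431) = 58.4 × (0.8833) = 51.58 mV

52 mV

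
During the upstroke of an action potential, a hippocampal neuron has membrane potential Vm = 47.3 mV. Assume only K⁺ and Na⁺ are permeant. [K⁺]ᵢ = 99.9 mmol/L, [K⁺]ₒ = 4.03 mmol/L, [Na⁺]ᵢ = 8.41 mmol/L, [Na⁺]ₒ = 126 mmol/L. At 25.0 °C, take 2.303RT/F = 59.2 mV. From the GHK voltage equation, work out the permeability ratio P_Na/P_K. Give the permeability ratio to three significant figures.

8.55

Let α = P_Na/P_K. GHK: Vm = 59.2·log₁₀[(Kₒ + α·Naₒ)/(Kᵢ + α·Naᵢ)].
10^(Vm/59.2) = 10^(47.3/59.2) = 6.2949
So 6.2949·(Kᵢ + α·Naᵢ) = Kₒ + α·Naₒ → α = (6.2949·99.9 − 4.03) / (126.0 − 6.2949·8.41)
α = (628.9 − 4.03) / (126.0 − 52.94) = 624.8/73.06 = 8.552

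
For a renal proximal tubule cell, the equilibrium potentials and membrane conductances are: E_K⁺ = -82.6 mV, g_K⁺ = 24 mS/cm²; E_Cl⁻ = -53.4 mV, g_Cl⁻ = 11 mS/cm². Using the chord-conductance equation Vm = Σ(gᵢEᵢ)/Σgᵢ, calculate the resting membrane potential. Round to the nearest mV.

Σ gᵢEᵢ = 24·(-82.6) + 11·(-53.4) = -2569.80
Σ gᵢ = 24 + 11 = 35
Vm = -2569.80 / 35 = -73.42 mV

-73 mV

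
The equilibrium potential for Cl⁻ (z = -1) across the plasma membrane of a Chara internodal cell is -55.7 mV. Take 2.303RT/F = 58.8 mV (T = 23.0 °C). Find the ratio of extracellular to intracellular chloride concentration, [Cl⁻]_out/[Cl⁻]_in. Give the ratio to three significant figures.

8.86

log₁₀([out]/[in]) = E·z/(58.8) = -55.7 × -1 / 58.8 = 0.9473
[out]/[in] = 10^(0.9473) = 8.857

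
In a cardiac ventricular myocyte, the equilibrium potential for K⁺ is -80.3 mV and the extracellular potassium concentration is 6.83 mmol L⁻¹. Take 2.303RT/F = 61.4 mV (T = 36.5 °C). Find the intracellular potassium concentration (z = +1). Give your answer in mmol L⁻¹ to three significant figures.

139 mmol L⁻¹

Nernst: E = (61.4/1) · log₁₀([out]/[in]), so log₁₀([out]/[in]) = -80.3 × 1 / 61.4 = -1.3078.
[out]/[in] = 10^(-1.3078) = 0.04922.
[in] = 6.83 / 0.04922 = 138.8 mmol L⁻¹.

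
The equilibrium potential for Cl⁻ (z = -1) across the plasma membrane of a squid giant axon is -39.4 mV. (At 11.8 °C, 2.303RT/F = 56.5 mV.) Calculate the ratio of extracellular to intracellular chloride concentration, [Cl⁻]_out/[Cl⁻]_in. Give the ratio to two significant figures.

5.0

log₁₀([out]/[in]) = E·z/(56.5) = -39.4 × -1 / 56.5 = 0.6973
[out]/[in] = 10^(0.6973) = 4.981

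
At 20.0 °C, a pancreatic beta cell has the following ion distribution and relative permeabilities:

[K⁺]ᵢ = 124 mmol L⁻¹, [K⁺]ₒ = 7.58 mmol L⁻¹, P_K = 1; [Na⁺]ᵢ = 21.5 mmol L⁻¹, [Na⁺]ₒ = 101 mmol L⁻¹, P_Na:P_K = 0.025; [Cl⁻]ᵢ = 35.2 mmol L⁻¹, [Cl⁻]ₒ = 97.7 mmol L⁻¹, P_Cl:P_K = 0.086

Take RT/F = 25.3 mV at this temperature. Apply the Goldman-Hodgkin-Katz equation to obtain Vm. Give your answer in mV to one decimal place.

-58.6 mV

Vm = 25.3 · ln[(Σ P·[cation]ₒ + Σ P·[anion]ᵢ) / (Σ P·[cation]ᵢ + Σ P·[anion]ₒ)]
Numerator = 1×7.58 + 0.025×101 + 0.086×35.2 = 13.13
Denominator = 1×124 + 0.025×21.5 + 0.086×97.7 = 132.9
Vm = 25.3 · ln(0.098783) = 25.3 × (-2.3148) = -58.57 mV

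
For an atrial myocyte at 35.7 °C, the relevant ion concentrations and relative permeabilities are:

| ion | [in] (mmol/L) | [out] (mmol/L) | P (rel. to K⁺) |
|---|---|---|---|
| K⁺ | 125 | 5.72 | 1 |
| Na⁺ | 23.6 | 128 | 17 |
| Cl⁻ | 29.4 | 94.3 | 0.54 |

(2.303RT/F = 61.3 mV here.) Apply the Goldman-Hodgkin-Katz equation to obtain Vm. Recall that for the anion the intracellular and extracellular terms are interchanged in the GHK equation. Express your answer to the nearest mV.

36 mV

Vm = 61.3 · log₁₀[(Σ P·[cation]ₒ + Σ P·[anion]ᵢ) / (Σ P·[cation]ᵢ + Σ P·[anion]ₒ)]
Numerator = 1×5.72 + 17×128 + 0.54×29.4 = 2198
Denominator = 1×125 + 17×23.6 + 0.54×94.3 = 577.1
Vm = 61.3 · log₁₀(3.8079) = 61.3 × (0.5807) = 35.60 mV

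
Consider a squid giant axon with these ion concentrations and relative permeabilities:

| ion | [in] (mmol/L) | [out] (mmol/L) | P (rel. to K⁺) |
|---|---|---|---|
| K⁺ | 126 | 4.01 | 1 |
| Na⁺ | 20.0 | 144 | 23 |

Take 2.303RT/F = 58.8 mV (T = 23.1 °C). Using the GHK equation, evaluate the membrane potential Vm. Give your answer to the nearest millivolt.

Vm = 58.8 · log₁₀[(Σ P·[cation]ₒ + Σ P·[anion]ᵢ) / (Σ P·[cation]ᵢ + Σ P·[anion]ₒ)]
Numerator = 1×4.01 + 23×144 = 3316
Denominator = 1×126 + 23×20.0 = 586
Vm = 58.8 · log₁₀(5.6587) = 58.8 × (0.7527) = 44.26 mV

44 mV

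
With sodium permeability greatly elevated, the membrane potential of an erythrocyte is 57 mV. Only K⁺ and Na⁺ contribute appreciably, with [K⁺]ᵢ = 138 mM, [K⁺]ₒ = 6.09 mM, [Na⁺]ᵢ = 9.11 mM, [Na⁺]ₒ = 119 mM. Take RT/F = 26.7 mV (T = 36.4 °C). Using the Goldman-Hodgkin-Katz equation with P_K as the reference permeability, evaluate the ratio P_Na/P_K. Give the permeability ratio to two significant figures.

Let α = P_Na/P_K. GHK: Vm = 26.7·ln[(Kₒ + α·Naₒ)/(Kᵢ + α·Naᵢ)].
e^(Vm/26.7) = e^(57.0/26.7) = 8.4556
So 8.4556·(Kᵢ + α·Naᵢ) = Kₒ + α·Naₒ → α = (8.4556·138.0 − 6.09) / (119.0 − 8.4556·9.11)
α = (1167 − 6.09) / (119.0 − 77.03) = 1161/41.97 = 27.66

28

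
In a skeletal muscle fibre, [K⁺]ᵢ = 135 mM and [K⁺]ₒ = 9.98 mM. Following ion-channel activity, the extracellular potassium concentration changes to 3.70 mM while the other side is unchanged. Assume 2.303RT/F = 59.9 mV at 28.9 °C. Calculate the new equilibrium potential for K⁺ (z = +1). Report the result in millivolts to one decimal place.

After the shift: [K⁺]_out = 3.70, [K⁺]_in = 135 mM.
E_new = (59.9/1)·log₁₀(3.70/135) = 59.90 · (-1.5621) = -93.57 mV

-93.6 mV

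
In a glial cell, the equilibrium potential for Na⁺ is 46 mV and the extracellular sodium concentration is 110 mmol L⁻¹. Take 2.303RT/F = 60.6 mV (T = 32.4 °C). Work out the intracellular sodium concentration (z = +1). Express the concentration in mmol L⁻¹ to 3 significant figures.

19.2 mmol L⁻¹

Nernst: E = (60.6/1) · log₁₀([out]/[in]), so log₁₀([out]/[in]) = 46.0 × 1 / 60.6 = 0.7591.
[out]/[in] = 10^(0.7591) = 5.742.
[in] = 110 / 5.742 = 19.16 mmol L⁻¹.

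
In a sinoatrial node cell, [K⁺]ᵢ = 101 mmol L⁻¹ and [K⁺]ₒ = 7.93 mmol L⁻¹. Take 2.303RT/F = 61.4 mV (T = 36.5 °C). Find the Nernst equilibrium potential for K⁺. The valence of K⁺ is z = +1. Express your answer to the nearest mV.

-68 mV

E = (61.4/z) · log₁₀([K⁺]_out/[K⁺]_in) with z = +1.
= (61.4/1) · log₁₀(7.93/101) = 61.40 · log₁₀(0.07851)
= 61.40 · (-1.1050) = -67.85 mV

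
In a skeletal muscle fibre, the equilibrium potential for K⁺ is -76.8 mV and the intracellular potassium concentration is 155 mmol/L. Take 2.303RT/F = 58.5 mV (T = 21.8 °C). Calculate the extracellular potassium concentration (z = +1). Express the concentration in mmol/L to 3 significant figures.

Nernst: E = (58.5/1) · log₁₀([out]/[in]), so log₁₀([out]/[in]) = -76.8 × 1 / 58.5 = -1.3128.
[out]/[in] = 10^(-1.3128) = 0.04866.
[out] = 0.04866 × 155 = 7.542 mmol/L.

7.54 mmol/L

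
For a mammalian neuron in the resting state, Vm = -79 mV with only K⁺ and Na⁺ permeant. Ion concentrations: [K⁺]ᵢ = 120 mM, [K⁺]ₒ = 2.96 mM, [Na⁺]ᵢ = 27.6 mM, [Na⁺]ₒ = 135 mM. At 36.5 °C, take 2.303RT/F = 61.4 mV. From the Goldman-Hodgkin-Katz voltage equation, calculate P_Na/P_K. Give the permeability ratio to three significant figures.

0.0243

Let α = P_Na/P_K. GHK: Vm = 61.4·log₁₀[(Kₒ + α·Naₒ)/(Kᵢ + α·Naᵢ)].
10^(Vm/61.4) = 10^(-79.0/61.4) = 0.051684
So 0.051684·(Kᵢ + α·Naᵢ) = Kₒ + α·Naₒ → α = (0.051684·120.0 − 2.96) / (135.0 − 0.051684·27.6)
α = (6.202 − 2.96) / (135.0 − 1.426) = 3.242/133.6 = 0.02427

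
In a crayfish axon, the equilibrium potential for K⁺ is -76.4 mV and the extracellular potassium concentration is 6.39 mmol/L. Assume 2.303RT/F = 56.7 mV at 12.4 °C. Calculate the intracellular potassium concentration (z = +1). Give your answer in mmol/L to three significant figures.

142 mmol/L

Nernst: E = (56.7/1) · log₁₀([out]/[in]), so log₁₀([out]/[in]) = -76.4 × 1 / 56.7 = -1.3474.
[out]/[in] = 10^(-1.3474) = 0.04493.
[in] = 6.39 / 0.04493 = 142.2 mmol/L.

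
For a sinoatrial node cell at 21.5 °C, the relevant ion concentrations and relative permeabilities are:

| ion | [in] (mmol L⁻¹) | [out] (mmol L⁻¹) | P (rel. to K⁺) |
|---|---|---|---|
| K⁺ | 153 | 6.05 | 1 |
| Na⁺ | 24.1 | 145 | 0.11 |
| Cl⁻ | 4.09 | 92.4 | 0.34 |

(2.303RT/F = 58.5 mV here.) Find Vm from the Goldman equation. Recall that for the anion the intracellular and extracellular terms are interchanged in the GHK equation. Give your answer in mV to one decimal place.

-52.8 mV

Vm = 58.5 · log₁₀[(Σ P·[cation]ₒ + Σ P·[anion]ᵢ) / (Σ P·[cation]ᵢ + Σ P·[anion]ₒ)]
Numerator = 1×6.05 + 0.11×145 + 0.34×4.09 = 23.39
Denominator = 1×153 + 0.11×24.1 + 0.34×92.4 = 187.1
Vm = 58.5 · log₁₀(0.12504) = 58.5 × (-0.9030) = -52.82 mV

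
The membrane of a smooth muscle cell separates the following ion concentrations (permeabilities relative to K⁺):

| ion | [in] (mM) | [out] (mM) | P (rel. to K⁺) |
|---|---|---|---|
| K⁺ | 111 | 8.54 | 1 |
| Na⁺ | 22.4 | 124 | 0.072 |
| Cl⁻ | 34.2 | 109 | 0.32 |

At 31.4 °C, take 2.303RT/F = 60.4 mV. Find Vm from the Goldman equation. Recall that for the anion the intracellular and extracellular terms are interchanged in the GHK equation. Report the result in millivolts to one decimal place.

Vm = 60.4 · log₁₀[(Σ P·[cation]ₒ + Σ P·[anion]ᵢ) / (Σ P·[cation]ᵢ + Σ P·[anion]ₒ)]
Numerator = 1×8.54 + 0.072×124 + 0.32×34.2 = 28.41
Denominator = 1×111 + 0.072×22.4 + 0.32×109 = 147.5
Vm = 60.4 · log₁₀(0.19263) = 60.4 × (-0.7153) = -43.20 mV

-43.2 mV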